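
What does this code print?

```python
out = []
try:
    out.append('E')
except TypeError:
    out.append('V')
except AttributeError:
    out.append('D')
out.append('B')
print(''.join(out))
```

Execution trace: 'E' (try body, no exception) → 'B' (after the try/except). Output: EB

Answer: EB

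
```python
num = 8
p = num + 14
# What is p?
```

Trace:
`num = 8` → num = 8
`p = num + 14` → p = 22
So p = 22

Answer: 22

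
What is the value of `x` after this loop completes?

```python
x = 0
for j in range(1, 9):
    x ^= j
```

XOR of 1 to 8
`x` takes the values: 0 → 1 → 3 → 0 → 4 → 1 → 7 → 0 → 8

Answer: 8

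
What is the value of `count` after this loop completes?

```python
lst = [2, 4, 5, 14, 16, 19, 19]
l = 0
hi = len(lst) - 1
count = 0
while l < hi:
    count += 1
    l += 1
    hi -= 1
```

Iterations until pointers meet (list length 7)
`count` takes the values: 0 → 1 → 2 → 3

Answer: 3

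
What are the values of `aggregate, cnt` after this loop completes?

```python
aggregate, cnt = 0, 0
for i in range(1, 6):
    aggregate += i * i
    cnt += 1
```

Sum of squares and count
`aggregate, cnt` takes the values: (0, 0) → (1, 0) → (1, 1) → (5, 1) → (5, 2) → (14, 2) → (14, 3) → (30, 3) → (30, 4) → (55, 4) → (55, 5)

Answer: 55, 5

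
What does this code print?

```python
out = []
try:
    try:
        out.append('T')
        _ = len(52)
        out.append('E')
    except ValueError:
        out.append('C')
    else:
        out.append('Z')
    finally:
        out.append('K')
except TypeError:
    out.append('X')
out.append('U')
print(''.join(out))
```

Execution trace: 'T' (try body) → 'K' (finally) → 'X' (outer except TypeError) → 'U' (after the try/except). Output: TKXU

Answer: TKXU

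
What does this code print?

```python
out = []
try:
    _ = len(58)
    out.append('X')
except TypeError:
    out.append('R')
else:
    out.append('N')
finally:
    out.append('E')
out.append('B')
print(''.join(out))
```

Execution trace: 'R' (except TypeError) → 'E' (finally) → 'B' (after the try/except). Output: REB

Answer: REB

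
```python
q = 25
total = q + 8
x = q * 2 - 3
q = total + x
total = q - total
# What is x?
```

Trace:
`q = 25` → q = 25
`total = q + 8` → total = 33
`x = q * 2 - 3` → x = 47
`q = total + x` → q = 80
`total = q - total` → total = 47
So x = 47

Answer: 47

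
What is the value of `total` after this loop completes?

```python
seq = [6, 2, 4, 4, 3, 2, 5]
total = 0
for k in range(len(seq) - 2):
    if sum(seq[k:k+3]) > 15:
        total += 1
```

Count windows with sum > 15
`total` takes the values: 0

Answer: 0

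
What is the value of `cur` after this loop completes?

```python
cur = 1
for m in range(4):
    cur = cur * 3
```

Multiply by 3, 4 times: 1 * 3^4 = 81
`cur` takes the values: 1 → 3 → 9 → 27 → 81

Answer: 81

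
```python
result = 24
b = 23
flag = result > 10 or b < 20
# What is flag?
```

Trace:
`result = 24` → result = 24
`b = 23` → b = 23
`flag = result > 10 or b < 20` → flag = True
So flag = True

Answer: True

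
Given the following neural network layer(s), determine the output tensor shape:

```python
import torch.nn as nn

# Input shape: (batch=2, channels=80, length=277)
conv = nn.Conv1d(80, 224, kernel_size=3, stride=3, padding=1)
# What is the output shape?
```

Input: (2, 80, 277) -> Output: (2, 224, 93)

Answer: (2, 224, 93)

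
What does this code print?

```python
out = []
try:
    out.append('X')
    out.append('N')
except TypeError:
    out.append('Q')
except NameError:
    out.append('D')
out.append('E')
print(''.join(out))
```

Execution trace: 'X' (try body) → 'N' (try body, no exception) → 'E' (after the try/except). Output: XNE

Answer: XNE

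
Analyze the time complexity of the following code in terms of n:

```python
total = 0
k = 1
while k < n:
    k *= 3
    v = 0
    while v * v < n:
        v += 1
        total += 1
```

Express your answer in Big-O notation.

Each loop level contributes: log n × √n. Multiplying the contributions gives O(√n log n).

Answer: O(√n log n)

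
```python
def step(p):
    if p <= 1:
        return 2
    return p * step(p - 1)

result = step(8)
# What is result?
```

step(8) = 8 * 7 * 6 * 5 * 4 * 3 * 2 * 2 = 80640

Answer: 80640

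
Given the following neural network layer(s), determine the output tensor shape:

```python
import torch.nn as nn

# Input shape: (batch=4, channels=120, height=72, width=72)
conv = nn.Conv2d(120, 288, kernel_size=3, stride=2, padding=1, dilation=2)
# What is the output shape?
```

Input: (4, 120, 72, 72) -> Output: (4, 288, 35, 35)

Answer: (4, 288, 35, 35)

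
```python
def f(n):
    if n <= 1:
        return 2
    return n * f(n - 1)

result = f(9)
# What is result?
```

f(9) = 9 * 8 * 7 * 6 * 5 * 4 * 3 * 2 * 2 = 725760

Answer: 725760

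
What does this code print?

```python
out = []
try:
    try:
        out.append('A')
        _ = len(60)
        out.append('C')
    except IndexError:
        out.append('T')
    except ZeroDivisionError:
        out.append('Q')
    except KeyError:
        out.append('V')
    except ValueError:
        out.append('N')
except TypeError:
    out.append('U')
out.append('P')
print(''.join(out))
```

Execution trace: 'A' (try body) → 'U' (outer except TypeError) → 'P' (after the try/except). Output: AUP

Answer: AUP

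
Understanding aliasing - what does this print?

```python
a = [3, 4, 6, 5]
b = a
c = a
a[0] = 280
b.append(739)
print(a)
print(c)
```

Key concept: multiple aliases.
Step by step:
`a = [3, 4, 6, 5]` → a = [3, 4, 6, 5]
`b = a` → b = [3, 4, 6, 5] (same object as a)
`c = a` → c = [3, 4, 6, 5] (same object as a, b)
`a[0] = 280` → a = [280, 4, 6, 5] (same object as b, c); b = [280, 4, 6, 5] (same object as a, c); c = [280, 4, 6, 5] (same object as a, b)
`b.append(739)` → a = [280, 4, 6, 5, 739] (same object as b, c); b = [280, 4, 6, 5, 739] (same object as a, c); c = [280, 4, 6, 5, 739] (same object as a, b)
`print(a)` → prints [280, 4, 6, 5, 739]
`print(c)` → prints [280, 4, 6, 5, 739]

Answer:
[280, 4, 6, 5, 739]
[280, 4, 6, 5, 739]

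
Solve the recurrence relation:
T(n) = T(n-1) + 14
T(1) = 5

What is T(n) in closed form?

Unrolling: T(n) = T(1) + 14·(n-1) = 5 + 14(n-1) = 14n - 9.

Answer: T(n) = 14n - 9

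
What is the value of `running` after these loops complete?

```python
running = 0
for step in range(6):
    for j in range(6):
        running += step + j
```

Sum of all step+j for step,j in 6x6
`running` takes the values: 0 → 1 → 3 → 6 → 10 → 15 → 16 → 18 → 21 → 25 → 30 → 36 → 38 → 41 → 45 → 50 → 56 → 63 → 66 → 70 → 75 → 81 → 88 → 96 → 100 → 105 → 111 → 118 → 126 → 135 → 140 → 146 → 153 → 161 → 170 → 180

Answer: 180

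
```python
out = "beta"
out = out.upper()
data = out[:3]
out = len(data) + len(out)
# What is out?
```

Trace:
`out = "beta"` → out = 'beta'
`out = out.upper()` → out = 'BETA'
`data = out[:3]` → data = 'BET'
`out = len(data) + len(out)` → out = 7
So out = 7

Answer: 7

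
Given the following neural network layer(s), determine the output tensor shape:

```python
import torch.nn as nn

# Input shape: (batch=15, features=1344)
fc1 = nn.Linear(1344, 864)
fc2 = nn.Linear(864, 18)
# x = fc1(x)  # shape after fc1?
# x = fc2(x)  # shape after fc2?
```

Input: (15, 1344) -> after fc1: (15, 864) -> Output: (15, 18)

Answer: (15, 18)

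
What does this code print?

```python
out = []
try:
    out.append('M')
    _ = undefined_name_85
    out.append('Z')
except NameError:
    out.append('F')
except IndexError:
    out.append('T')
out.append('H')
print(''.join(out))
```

Execution trace: 'M' (try body) → 'F' (except NameError) → 'H' (after the try/except). Output: MFH

Answer: MFH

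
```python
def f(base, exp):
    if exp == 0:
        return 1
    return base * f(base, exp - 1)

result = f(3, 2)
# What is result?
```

f(3, 2) = 3 * 3 = 9

Answer: 9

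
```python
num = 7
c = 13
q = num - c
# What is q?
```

Trace:
`num = 7` → num = 7
`c = 13` → c = 13
`q = num - c` → q = -6
So q = -6

Answer: -6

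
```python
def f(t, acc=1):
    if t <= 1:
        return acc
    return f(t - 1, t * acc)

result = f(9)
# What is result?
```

Accumulator trace (n, acc): (9, 1) -> (8, 9) -> (7, 72) -> (6, 504) -> (5, 3024) -> (4, 15120) -> (3, 60480) -> (2, 181440) -> (1, 362880) -> return 362880

Answer: 362880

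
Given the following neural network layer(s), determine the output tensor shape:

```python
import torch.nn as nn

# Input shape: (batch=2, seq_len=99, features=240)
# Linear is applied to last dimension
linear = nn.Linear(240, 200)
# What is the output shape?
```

Input: (2, 99, 240) -> Output: (2, 99, 200)

Answer: (2, 99, 200)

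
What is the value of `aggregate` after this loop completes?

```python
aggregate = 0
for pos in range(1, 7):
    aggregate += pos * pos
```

Sum of squares 1² to 6² = 91
`aggregate` takes the values: 0 → 1 → 5 → 14 → 30 → 55 → 91

Answer: 91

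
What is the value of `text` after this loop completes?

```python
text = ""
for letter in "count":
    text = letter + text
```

Reverse 'count'
`text` takes the values: "" → "c" → "oc" → "uoc" → "nuoc" → "tnuoc"

Answer: "tnuoc"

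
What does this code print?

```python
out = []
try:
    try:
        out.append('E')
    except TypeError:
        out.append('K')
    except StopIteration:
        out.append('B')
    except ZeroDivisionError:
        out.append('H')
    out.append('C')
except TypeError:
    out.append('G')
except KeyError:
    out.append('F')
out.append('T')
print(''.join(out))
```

Execution trace: 'E' (inner try body, no exception) → 'C' (try body, no exception) → 'T' (after the try/except). Output: ECT

Answer: ECT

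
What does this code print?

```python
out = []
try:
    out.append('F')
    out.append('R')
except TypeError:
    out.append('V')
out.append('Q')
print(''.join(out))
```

Execution trace: 'F' (try body) → 'R' (try body, no exception) → 'Q' (after the try/except). Output: FRQ

Answer: FRQ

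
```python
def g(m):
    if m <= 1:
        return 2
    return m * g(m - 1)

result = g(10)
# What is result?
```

g(10) = 10 * 9 * 8 * 7 * 6 * 5 * 4 * 3 * 2 * 2 = 7257600

Answer: 7257600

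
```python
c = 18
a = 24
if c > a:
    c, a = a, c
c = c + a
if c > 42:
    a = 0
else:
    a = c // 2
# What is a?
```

Trace:
`c = 18` → c = 18
`a = 24` → a = 24
`if c > a: ...` → c > a is False → no variable changes
`c = c + a` → c = 42
`if c > 42: ...` → c > 42 is False, take else branch → a = 21
So a = 21

Answer: 21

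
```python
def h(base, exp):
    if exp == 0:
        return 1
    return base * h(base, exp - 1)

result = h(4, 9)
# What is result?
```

h(4, 9) = 4 * 4 * 4 * 4 * 4 * 4 * 4 * 4 * 4 = 262144

Answer: 262144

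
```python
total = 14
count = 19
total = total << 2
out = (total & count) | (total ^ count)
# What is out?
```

Trace:
`total = 14` → total = 14
`count = 19` → count = 19
`total = total << 2` → total = 56
`out = (total & count) | (total ^ count)` → out = 59
So out = 59

Answer: 59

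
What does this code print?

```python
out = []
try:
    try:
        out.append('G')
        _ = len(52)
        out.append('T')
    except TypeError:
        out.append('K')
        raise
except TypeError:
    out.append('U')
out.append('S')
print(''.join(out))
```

Execution trace: 'G' (inner try body) → 'K' (inner except TypeError) → 'U' (outer except TypeError) → 'S' (after the try/except). Output: GKUS

Answer: GKUS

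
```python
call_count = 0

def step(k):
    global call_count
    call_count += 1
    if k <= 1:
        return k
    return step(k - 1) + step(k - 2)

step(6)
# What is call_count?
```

Calls(k) = 1 + Calls(k-1) + Calls(k-2); Calls(0)=Calls(1)=1. For k=6 this gives 25.

Answer: 25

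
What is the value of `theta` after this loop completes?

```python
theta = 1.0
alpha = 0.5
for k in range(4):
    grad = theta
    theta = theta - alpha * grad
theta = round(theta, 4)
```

Gradient descent: w = 1.0 * (1 - 0.5)^4
`theta` takes the values: 1.0 → 0.5 → 0.25 → 0.125 → 0.0625

Answer: 0.0625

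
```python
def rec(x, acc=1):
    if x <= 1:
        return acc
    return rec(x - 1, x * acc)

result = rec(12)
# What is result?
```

Accumulator trace (n, acc): (12, 1) -> (11, 12) -> (10, 132) -> (9, 1320) -> (8, 11880) -> (7, 95040) -> (6, 665280) -> (5, 3991680) -> (4, 19958400) -> (3, 79833600) -> (2, 239500800) -> (1, 479001600) -> return 479001600

Answer: 479001600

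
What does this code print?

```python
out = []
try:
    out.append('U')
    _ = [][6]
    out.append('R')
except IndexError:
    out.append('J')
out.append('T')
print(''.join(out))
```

Execution trace: 'U' (try body) → 'J' (except IndexError) → 'T' (after the try/except). Output: UJT

Answer: UJT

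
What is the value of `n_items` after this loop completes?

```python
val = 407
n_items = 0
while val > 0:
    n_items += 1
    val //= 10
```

Count digits by repeated division by 10
`n_items` takes the values: 0 → 1 → 2 → 3

Answer: 3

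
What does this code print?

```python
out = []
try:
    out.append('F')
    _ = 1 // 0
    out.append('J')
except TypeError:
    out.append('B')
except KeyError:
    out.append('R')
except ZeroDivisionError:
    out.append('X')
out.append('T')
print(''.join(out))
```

Execution trace: 'F' (try body) → 'X' (except ZeroDivisionError) → 'T' (after the try/except). Output: FXT

Answer: FXT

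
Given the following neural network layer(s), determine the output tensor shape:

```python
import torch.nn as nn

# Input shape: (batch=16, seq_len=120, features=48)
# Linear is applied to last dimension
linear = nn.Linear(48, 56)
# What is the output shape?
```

Input: (16, 120, 48) -> Output: (16, 120, 56)

Answer: (16, 120, 56)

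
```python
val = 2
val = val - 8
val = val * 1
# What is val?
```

Trace:
`val = 2` → val = 2
`val = val - 8` → val = -6
`val = val * 1` → val = -6
So val = -6

Answer: -6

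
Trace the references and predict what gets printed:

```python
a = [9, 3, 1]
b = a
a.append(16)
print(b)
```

Key concept: basic list aliasing.
Step by step:
`a = [9, 3, 1]` → a = [9, 3, 1]
`b = a` → b = [9, 3, 1] (same object as a)
`a.append(16)` → a = [9, 3, 1, 16] (same object as b); b = [9, 3, 1, 16] (same object as a)
`print(b)` → prints [9, 3, 1, 16]

Answer: [9, 3, 1, 16]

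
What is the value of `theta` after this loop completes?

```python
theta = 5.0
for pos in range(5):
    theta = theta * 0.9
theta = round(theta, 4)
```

Exponential decay: 5.0 * 0.9^5
`theta` takes the values: 5.0 → 4.5 → 4.05 → 3.645 → 3.2805 → 2.95245 → 2.9525

Answer: 2.9525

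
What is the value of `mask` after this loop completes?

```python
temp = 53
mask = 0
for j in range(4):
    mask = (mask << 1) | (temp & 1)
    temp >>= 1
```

Reverse lowest 4 bits of 53
`mask` takes the values: 0 → 1 → 2 → 5 → 10

Answer: 10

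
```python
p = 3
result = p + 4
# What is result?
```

Trace:
`p = 3` → p = 3
`result = p + 4` → result = 7
So result = 7

Answer: 7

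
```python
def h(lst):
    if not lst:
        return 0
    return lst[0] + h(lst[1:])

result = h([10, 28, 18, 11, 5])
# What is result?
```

10 + 28 + 18 + 11 + 5 + 0 = 72

Answer: 72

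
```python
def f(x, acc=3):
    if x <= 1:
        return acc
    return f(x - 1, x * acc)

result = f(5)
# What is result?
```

Accumulator trace (n, acc): (5, 3) -> (4, 15) -> (3, 60) -> (2, 180) -> (1, 360) -> return 360

Answer: 360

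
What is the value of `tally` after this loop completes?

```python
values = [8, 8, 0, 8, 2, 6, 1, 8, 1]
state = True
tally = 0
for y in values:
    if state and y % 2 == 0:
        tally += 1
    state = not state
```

Count even values at even positions
`tally` takes the values: 0 → 1 → 2 → 3

Answer: 3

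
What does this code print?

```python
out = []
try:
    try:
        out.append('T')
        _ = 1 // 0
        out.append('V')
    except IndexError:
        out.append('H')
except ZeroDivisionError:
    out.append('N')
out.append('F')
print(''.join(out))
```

Execution trace: 'T' (try body) → 'N' (outer except ZeroDivisionError) → 'F' (after the try/except). Output: TNF

Answer: TNF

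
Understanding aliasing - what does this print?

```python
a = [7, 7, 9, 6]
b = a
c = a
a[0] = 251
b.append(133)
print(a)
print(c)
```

Key concept: multiple aliases.
Step by step:
`a = [7, 7, 9, 6]` → a = [7, 7, 9, 6]
`b = a` → b = [7, 7, 9, 6] (same object as a)
`c = a` → c = [7, 7, 9, 6] (same object as a, b)
`a[0] = 251` → a = [251, 7, 9, 6] (same object as b, c); b = [251, 7, 9, 6] (same object as a, c); c = [251, 7, 9, 6] (same object as a, b)
`b.append(133)` → a = [251, 7, 9, 6, 133] (same object as b, c); b = [251, 7, 9, 6, 133] (same object as a, c); c = [251, 7, 9, 6, 133] (same object as a, b)
`print(a)` → prints [251, 7, 9, 6, 133]
`print(c)` → prints [251, 7, 9, 6, 133]

Answer:
[251, 7, 9, 6, 133]
[251, 7, 9, 6, 133]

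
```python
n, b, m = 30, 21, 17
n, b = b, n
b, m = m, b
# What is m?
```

Trace:
`n, b, m = 30, 21, 17` → n = 30; b = 21; m = 17
`n, b = b, n` → n = 21; b = 30
`b, m = m, b` → b = 17; m = 30
So m = 30

Answer: 30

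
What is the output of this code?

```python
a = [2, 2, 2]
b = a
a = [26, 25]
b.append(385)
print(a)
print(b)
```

Key concept: rebinding vs mutation: a is rebound to a new list, b still points at the original.
Step by step:
`a = [2, 2, 2]` → a = [2, 2, 2]
`b = a` → b = [2, 2, 2] (same object as a)
`a = [26, 25]` → a = [26, 25]
`b.append(385)` → b = [2, 2, 2, 385]
`print(a)` → prints [26, 25]
`print(b)` → prints [2, 2, 2, 385]

Answer:
[26, 25]
[2, 2, 2, 385]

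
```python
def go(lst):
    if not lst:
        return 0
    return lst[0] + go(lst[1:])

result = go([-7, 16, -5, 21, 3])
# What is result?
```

(-7) + 16 + (-5) + 21 + 3 + 0 = 28

Answer: 28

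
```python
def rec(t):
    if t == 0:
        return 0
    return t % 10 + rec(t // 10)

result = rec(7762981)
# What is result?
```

Sum of digits of 7762981: 1 + 8 + 9 + 2 + 6 + 7 + 7 = 40

Answer: 40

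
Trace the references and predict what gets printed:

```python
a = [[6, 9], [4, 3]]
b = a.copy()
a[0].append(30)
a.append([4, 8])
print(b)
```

Key concept: shallow copy with nested lists.
Step by step:
`a = [[6, 9], [4, 3]]` → a = [[6, 9], [4, 3]]
`b = a.copy()` → b = [[6, 9], [4, 3]]
`a[0].append(30)` → a = [[6, 9, 30], [4, 3]]; b = [[6, 9, 30], [4, 3]]
`a.append([4, 8])` → a = [[6, 9, 30], [4, 3], [4, 8]]
`print(b)` → prints [[6, 9, 30], [4, 3]]

Answer: [[6, 9, 30], [4, 3]]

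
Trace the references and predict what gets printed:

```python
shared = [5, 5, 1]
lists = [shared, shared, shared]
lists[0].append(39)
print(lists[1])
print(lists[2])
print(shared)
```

Key concept: list of same reference.
Step by step:
`shared = [5, 5, 1]` → shared = [5, 5, 1]
`lists = [shared, shared, shared]` → lists = [[5, 5, 1], [5, 5, 1], [5, 5, 1]]
`lists[0].append(39)` → shared = [5, 5, 1, 39]; lists = [[5, 5, 1, 39], [5, 5, 1, 39], [5, 5, 1, 39]]
`print(lists[1])` → prints [5, 5, 1, 39]
`print(lists[2])` → prints [5, 5, 1, 39]
`print(shared)` → prints [5, 5, 1, 39]

Answer:
[5, 5, 1, 39]
[5, 5, 1, 39]
[5, 5, 1, 39]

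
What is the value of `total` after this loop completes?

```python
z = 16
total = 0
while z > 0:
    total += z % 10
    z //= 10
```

Sum digits of 16
`total` takes the values: 0 → 6 → 7

Answer: 7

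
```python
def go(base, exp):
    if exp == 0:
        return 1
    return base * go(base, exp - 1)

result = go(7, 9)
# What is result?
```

go(7, 9) = 7 * 7 * 7 * 7 * 7 * 7 * 7 * 7 * 7 = 40353607

Answer: 40353607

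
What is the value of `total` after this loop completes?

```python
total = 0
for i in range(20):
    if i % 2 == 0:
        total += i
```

Sum of even numbers 0 to 19
`total` takes the values: 0 → 2 → 6 → 12 → 20 → 30 → 42 → 56 → 72 → 90

Answer: 90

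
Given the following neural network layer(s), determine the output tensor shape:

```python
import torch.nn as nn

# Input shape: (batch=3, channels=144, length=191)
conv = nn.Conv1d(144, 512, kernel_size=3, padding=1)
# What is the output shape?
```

Input: (3, 144, 191) -> Output: (3, 512, 191)

Answer: (3, 512, 191)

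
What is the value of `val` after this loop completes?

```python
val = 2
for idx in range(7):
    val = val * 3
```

Multiply by 3, 7 times: 2 * 3^7 = 4374
`val` takes the values: 2 → 6 → 18 → 54 → 162 → 486 → 1458 → 4374

Answer: 4374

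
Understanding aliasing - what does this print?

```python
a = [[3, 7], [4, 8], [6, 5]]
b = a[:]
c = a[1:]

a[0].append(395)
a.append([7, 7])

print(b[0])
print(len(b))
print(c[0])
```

Key concept: slice with nested mutation.
Step by step:
`a = [[3, 7], [4, 8], [6, 5]]` → a = [[3, 7], [4, 8], [6, 5]]
`b = a[:]` → b = [[3, 7], [4, 8], [6, 5]]
`c = a[1:]` → c = [[4, 8], [6, 5]]
`a[0].append(395)` → a = [[3, 7, 395], [4, 8], [6, 5]]; b = [[3, 7, 395], [4, 8], [6, 5]]
`a.append([7, 7])` → a = [[3, 7, 395], [4, 8], [6, 5], [7, 7]]
`print(b[0])` → prints [3, 7, 395]
`print(len(b))` → prints 3
`print(c[0])` → prints [4, 8]

Answer:
[3, 7, 395]
3
[4, 8]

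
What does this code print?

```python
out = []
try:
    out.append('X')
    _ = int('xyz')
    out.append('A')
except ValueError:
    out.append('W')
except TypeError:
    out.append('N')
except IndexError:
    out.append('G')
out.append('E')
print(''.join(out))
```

Execution trace: 'X' (try body) → 'W' (except ValueError) → 'E' (after the try/except). Output: XWE

Answer: XWE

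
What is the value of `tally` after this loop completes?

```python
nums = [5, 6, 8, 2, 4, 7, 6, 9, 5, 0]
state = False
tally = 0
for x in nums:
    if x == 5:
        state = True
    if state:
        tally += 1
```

Count elements after first 5 in [5, 6, 8, 2, 4, 7, 6, 9, 5, 0]
`tally` takes the values: 0 → 1 → 2 → 3 → 4 → 5 → 6 → 7 → 8 → 9 → 10

Answer: 10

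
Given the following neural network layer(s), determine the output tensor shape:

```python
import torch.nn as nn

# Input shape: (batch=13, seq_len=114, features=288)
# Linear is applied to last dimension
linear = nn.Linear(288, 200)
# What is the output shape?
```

Input: (13, 114, 288) -> Output: (13, 114, 200)

Answer: (13, 114, 200)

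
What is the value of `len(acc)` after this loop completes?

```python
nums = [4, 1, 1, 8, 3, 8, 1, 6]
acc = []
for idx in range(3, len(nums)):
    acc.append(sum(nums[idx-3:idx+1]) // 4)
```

Number of 4-element averages
`acc` takes the values: [] → [3] → [3, 3] → [3, 3, 5] → [3, 3, 5, 5] → [3, 3, 5, 5, 4]
So `len(acc)` = 5

Answer: 5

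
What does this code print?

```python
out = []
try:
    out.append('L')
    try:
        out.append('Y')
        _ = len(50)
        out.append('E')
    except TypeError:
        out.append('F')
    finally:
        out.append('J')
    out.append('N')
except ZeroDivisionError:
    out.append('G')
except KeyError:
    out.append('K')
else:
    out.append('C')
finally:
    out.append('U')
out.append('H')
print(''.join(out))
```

Execution trace: 'L' (try body) → 'Y' (inner try body) → 'F' (inner except TypeError) → 'J' (inner finally) → 'N' (try body, no exception) → 'C' (else) → 'U' (finally) → 'H' (after the try/except). Output: LYFJNCUH

Answer: LYFJNCUH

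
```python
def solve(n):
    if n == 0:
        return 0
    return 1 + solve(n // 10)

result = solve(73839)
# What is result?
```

Count of digits of 73839: 5

Answer: 5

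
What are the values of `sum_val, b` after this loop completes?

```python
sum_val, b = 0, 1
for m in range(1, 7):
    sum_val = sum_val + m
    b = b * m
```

Sum and factorial of 1 to 6
`sum_val, b` takes the values: (0, 1) → (1, 1) → (3, 1) → (3, 2) → (6, 2) → (6, 6) → (10, 6) → (10, 24) → (15, 24) → (15, 120) → (21, 120) → (21, 720)

Answer: 21, 720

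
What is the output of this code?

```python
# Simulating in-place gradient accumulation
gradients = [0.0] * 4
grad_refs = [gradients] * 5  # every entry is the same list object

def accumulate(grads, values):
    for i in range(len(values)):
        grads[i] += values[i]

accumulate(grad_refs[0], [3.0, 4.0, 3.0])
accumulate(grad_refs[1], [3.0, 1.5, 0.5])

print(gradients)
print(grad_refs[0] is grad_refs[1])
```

Key concept: gradient accumulation aliasing.
Step by step:
`gradients = [0.0] * 4` → gradients = [0.0, 0.0, 0.0, 0.0]
`grad_refs = [gradients] * 5` → grad_refs = [[0.0, 0.0, 0.0, 0.0], [0.0, 0.0, 0.0, 0.0], [0.0, 0.0, 0.0, 0.0], [0.0, 0.0, 0.0, 0.0], [0.0, 0.0, 0.0, 0.0]]
`accumulate(grad_refs[0], [3.0, 4.0, 3.0])` → gradients = [3.0, 4.0, 3.0, 0.0]; grad_refs = [[3.0, 4.0, 3.0, 0.0], [3.0, 4.0, 3.0, 0.0], [3.0, 4.0, 3.0, 0.0], [3.0, 4.0, 3.0, 0.0], [3.0, 4.0, 3.0, 0.0]]
`accumulate(grad_refs[1], [3.0, 1.5, 0.5])` → gradients = [6.0, 5.5, 3.5, 0.0]; grad_refs = [[6.0, 5.5, 3.5, 0.0], [6.0, 5.5, 3.5, 0.0], [6.0, 5.5, 3.5, 0.0], [6.0, 5.5, 3.5, 0.0], [6.0, 5.5, 3.5, 0.0]]
`print(gradients)` → prints [6.0, 5.5, 3.5, 0.0]
`print(grad_refs[0] is grad_refs[1])` → prints True

Answer:
[6.0, 5.5, 3.5, 0.0]
True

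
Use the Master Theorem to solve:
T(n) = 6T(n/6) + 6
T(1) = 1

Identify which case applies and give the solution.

a=6, b=6, f(n)=6. log_6(6) = 1. Since c=0 < 1, Case 1 applies: T(n) = Θ(n^log_b(a)) = O(n).

Answer: O(n) - Case 1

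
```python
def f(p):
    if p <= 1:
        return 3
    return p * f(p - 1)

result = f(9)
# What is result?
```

f(9) = 9 * 8 * 7 * 6 * 5 * 4 * 3 * 2 * 3 = 1088640

Answer: 1088640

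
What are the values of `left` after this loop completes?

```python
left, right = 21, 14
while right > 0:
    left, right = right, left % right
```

GCD of 21 and 14
`left` takes the values: 21 → 14 → 7

Answer: 7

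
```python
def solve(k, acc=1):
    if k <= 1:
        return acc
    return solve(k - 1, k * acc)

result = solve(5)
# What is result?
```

Accumulator trace (n, acc): (5, 1) -> (4, 5) -> (3, 20) -> (2, 60) -> (1, 120) -> return 120

Answer: 120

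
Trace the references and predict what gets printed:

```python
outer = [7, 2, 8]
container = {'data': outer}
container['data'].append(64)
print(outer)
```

Key concept: dict holds reference to list.
Step by step:
`outer = [7, 2, 8]` → outer = [7, 2, 8]
`container = {'data': outer}` → container = {'data': [7, 2, 8]}
`container['data'].append(64)` → outer = [7, 2, 8, 64]; container = {'data': [7, 2, 8, 64]}
`print(outer)` → prints [7, 2, 8, 64]

Answer: [7, 2, 8, 64]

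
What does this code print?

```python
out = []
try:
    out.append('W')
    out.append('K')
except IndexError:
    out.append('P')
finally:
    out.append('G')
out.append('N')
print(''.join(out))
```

Execution trace: 'W' (try body) → 'K' (try body, no exception) → 'G' (finally) → 'N' (after the try/except). Output: WKGN

Answer: WKGN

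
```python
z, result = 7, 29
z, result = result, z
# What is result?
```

Trace:
`z, result = 7, 29` → z = 7; result = 29
`z, result = result, z` → z = 29; result = 7
So result = 7

Answer: 7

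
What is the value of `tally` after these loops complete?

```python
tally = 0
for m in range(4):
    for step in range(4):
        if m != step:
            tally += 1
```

4² - 4 (exclude diagonal)
`tally` takes the values: 0 → 1 → 2 → 3 → 4 → 5 → 6 → 7 → 8 → 9 → 10 → 11 → 12

Answer: 12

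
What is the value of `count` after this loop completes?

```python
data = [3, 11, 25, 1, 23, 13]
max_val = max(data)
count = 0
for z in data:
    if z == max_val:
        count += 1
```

Count of max value 25 in [3, 11, 25, 1, 23, 13]
`count` takes the values: 0 → 1

Answer: 1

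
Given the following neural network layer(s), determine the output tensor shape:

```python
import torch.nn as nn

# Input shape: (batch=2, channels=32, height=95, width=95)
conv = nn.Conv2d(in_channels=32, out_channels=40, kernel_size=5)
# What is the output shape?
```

Input: (2, 32, 95, 95) -> Output: (2, 40, 91, 91)

Answer: (2, 40, 91, 91)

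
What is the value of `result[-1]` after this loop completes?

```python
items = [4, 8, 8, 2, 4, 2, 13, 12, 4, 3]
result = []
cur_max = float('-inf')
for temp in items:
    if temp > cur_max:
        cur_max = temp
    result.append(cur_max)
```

Running max ends at 13
`result` takes the values: [] → [4] → [4, 8] → [4, 8, 8] → [4, 8, 8, 8] → [4, 8, 8, 8, 8] → [4, 8, 8, 8, 8, 8] → [4, 8, 8, 8, 8, 8, 13] → [4, 8, 8, 8, 8, 8, 13, 13] → [4, 8, 8, 8, 8, 8, 13, 13, 13] → [4, 8, 8, 8, 8, 8, 13, 13, 13, 13]
So `result[-1]` = 13

Answer: 13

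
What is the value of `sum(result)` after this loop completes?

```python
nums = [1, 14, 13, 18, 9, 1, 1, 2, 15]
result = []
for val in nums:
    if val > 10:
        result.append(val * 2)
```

Sum of doubled values > 10
`result` takes the values: [] → [28] → [28, 26] → [28, 26, 36] → [28, 26, 36, 30]
So `sum(result)` = 120

Answer: 120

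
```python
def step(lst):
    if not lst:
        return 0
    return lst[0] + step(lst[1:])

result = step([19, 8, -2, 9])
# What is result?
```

19 + 8 + (-2) + 9 + 0 = 34

Answer: 34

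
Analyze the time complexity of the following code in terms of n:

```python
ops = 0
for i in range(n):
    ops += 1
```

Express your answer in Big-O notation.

Each loop level contributes: n. Multiplying the contributions gives O(n).

Answer: O(n)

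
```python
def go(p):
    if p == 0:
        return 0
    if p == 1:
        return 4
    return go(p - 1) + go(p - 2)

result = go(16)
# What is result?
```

Build up from base cases: go(0)=0, go(1)=4, go(2)=4, go(3)=8, go(4)=12, go(5)=20, go(6)=32, ..., go(16)=3948

Answer: 3948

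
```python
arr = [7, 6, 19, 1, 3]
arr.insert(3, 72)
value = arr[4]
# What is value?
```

Trace:
`arr = [7, 6, 19, 1, 3]` → arr = [7, 6, 19, 1, 3]
`arr.insert(3, 72)` → arr = [7, 6, 19, 72, 1, 3]
`value = arr[4]` → value = 1
So value = 1

Answer: 1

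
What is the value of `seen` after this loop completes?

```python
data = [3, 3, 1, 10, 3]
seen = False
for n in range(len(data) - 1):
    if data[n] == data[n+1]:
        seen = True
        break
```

Check consecutive duplicates in [3, 3, 1, 10, 3]
`seen` takes the values: False → True

Answer: True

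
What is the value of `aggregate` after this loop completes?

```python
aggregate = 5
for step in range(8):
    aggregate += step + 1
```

Start at 5, add 1 to 8 = 41
`aggregate` takes the values: 5 → 6 → 8 → 11 → 15 → 20 → 26 → 33 → 41

Answer: 41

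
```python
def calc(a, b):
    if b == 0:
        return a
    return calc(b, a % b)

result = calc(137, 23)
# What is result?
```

calc(137, 23) -> calc(23, 22) -> calc(22, 1) -> calc(1, 0) -> 1

Answer: 1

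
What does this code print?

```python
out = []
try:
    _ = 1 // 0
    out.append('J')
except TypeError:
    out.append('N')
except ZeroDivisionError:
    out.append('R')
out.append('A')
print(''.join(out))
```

Execution trace: 'R' (except ZeroDivisionError) → 'A' (after the try/except). Output: RA

Answer: RA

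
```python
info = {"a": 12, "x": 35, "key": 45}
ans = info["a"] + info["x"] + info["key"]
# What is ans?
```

Trace:
`info = {"a": 12, "x": 35, "key": 45}` → info = {'a': 12, 'x': 35, 'key': 45}
`ans = info["a"] + info["x"] + info["key"]` → ans = 92
So ans = 92

Answer: 92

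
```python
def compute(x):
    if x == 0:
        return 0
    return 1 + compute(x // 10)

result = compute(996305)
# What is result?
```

Count of digits of 996305: 6

Answer: 6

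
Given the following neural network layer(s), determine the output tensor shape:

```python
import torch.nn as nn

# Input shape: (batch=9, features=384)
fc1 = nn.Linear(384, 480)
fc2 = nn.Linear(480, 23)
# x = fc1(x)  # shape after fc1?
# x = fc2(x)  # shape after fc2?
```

Input: (9, 384) -> after fc1: (9, 480) -> Output: (9, 23)

Answer: (9, 23)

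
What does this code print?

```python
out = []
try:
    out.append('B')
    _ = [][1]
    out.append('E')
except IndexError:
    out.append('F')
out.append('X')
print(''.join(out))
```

Execution trace: 'B' (try body) → 'F' (except IndexError) → 'X' (after the try/except). Output: BFX

Answer: BFX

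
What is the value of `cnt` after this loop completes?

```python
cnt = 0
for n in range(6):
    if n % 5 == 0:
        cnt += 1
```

Count numbers divisible by 5 in range(6)
`cnt` takes the values: 0 → 1 → 2

Answer: 2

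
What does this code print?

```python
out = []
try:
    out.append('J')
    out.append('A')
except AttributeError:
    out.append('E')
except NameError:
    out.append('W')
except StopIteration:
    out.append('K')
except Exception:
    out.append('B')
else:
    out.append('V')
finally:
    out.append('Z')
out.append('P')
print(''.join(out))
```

Execution trace: 'J' (try body) → 'A' (try body, no exception) → 'V' (else) → 'Z' (finally) → 'P' (after the try/except). Output: JAVZP

Answer: JAVZP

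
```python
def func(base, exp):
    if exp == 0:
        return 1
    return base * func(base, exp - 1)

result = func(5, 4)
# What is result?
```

func(5, 4) = 5 * 5 * 5 * 5 = 625

Answer: 625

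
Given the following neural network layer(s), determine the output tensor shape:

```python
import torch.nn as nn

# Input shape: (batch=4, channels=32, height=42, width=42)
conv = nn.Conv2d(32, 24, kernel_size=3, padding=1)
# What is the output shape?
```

Input: (4, 32, 42, 42) -> Output: (4, 24, 42, 42)

Answer: (4, 24, 42, 42)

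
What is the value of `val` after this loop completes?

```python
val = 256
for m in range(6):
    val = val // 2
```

Halve 6 times: 256 // 2^6 = 4
`val` takes the values: 256 → 128 → 64 → 32 → 16 → 8 → 4

Answer: 4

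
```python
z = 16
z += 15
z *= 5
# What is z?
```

Trace:
`z = 16` → z = 16
`z += 15` → z = 31
`z *= 5` → z = 155
So z = 155

Answer: 155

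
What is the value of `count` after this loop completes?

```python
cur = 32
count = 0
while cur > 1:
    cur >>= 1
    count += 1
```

Count right shifts until 1
`count` takes the values: 0 → 1 → 2 → 3 → 4 → 5

Answer: 5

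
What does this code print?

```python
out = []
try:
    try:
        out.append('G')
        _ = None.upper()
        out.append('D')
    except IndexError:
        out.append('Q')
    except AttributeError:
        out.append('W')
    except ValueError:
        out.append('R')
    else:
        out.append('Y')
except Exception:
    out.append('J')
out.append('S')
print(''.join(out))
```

Execution trace: 'G' (inner try body) → 'W' (inner except AttributeError) → 'S' (after the try/except). Output: GWS

Answer: GWS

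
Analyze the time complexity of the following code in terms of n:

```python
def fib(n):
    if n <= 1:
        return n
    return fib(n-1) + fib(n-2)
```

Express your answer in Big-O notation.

This is Recursive Fibonacci (naive). Time complexity: O(2^n).

Answer: O(2^n)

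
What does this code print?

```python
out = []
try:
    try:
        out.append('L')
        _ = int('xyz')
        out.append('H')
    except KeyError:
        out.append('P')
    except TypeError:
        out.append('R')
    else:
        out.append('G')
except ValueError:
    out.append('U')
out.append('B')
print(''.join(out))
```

Execution trace: 'L' (try body) → 'U' (outer except ValueError) → 'B' (after the try/except). Output: LUB

Answer: LUB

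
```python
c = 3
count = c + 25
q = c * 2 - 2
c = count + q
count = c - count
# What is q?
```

Trace:
`c = 3` → c = 3
`count = c + 25` → count = 28
`q = c * 2 - 2` → q = 4
`c = count + q` → c = 32
`count = c - count` → count = 4
So q = 4

Answer: 4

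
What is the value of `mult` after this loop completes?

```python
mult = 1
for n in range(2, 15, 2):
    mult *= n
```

Product of even numbers 2 to 14
`mult` takes the values: 1 → 2 → 8 → 48 → 384 → 3840 → 46080 → 645120

Answer: 645120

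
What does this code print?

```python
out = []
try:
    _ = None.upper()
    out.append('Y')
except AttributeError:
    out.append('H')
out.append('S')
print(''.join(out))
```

Execution trace: 'H' (except AttributeError) → 'S' (after the try/except). Output: HS

Answer: HS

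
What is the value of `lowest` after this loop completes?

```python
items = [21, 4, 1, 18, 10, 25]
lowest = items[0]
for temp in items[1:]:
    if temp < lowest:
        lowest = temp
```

Minimum of [21, 4, 1, 18, 10, 25]
`lowest` takes the values: 21 → 4 → 1

Answer: 1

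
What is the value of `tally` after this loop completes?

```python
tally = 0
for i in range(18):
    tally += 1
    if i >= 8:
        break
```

Loop breaks when i reaches 8, tally is 9
`tally` takes the values: 0 → 1 → 2 → 3 → 4 → 5 → 6 → 7 → 8 → 9

Answer: 9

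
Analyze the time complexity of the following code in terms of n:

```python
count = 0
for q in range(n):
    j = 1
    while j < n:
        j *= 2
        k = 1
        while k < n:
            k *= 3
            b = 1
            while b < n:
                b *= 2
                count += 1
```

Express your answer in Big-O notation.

Each loop level contributes: n × log n × log n × log n. Multiplying the contributions gives O(n log^3 n).

Answer: O(n log^3 n)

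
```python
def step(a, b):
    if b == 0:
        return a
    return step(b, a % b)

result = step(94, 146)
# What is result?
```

step(94, 146) -> step(146, 94) -> step(94, 52) -> step(52, 42) -> step(42, 10) -> step(10, 2) -> step(2, 0) -> 2

Answer: 2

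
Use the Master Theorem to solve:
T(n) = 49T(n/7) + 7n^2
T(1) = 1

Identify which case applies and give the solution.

a=49, b=7, f(n)=7n^2. log_7(49) = 2. Since c=2 = 2, Case 2 applies: T(n) = Θ(n^log_b(a) · log n) = O(n^2 log n).

Answer: O(n^2 log n) - Case 2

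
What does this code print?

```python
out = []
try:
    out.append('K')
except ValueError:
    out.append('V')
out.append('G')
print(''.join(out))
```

Execution trace: 'K' (try body, no exception) → 'G' (after the try/except). Output: KG

Answer: KG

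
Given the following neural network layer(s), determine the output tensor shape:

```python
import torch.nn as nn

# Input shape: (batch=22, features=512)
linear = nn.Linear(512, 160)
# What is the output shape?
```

Input: (22, 512) -> Output: (22, 160)

Answer: (22, 160)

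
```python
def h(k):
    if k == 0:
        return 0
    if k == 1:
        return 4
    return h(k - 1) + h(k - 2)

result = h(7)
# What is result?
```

Build up from base cases: h(0)=0, h(1)=4, h(2)=4, h(3)=8, h(4)=12, h(5)=20, h(6)=32, ..., h(7)=52

Answer: 52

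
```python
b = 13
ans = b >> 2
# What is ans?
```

Trace:
`b = 13` → b = 13
`ans = b >> 2` → ans = 3
So ans = 3

Answer: 3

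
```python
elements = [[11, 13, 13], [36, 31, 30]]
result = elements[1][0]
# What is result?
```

Trace:
`elements = [[11, 13, 13], [36, 31, 30]]` → elements = [[11, 13, 13], [36, 31, 30]]
`result = elements[1][0]` → result = 36
So result = 36

Answer: 36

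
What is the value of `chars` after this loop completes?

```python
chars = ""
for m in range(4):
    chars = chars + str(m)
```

Concatenate digits 0 to 3
`chars` takes the values: "" → "0" → "01" → "012" → "0123"

Answer: "0123"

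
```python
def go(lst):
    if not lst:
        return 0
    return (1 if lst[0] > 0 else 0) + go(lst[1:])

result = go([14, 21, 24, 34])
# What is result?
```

Count of positive elements in [14, 21, 24, 34] = 4

Answer: 4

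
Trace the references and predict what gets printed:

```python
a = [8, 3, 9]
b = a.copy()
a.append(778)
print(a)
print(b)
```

Key concept: list.copy() creates independent copy.
Step by step:
`a = [8, 3, 9]` → a = [8, 3, 9]
`b = a.copy()` → b = [8, 3, 9]
`a.append(778)` → a = [8, 3, 9, 778]
`print(a)` → prints [8, 3, 9, 778]
`print(b)` → prints [8, 3, 9]

Answer:
[8, 3, 9, 778]
[8, 3, 9]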